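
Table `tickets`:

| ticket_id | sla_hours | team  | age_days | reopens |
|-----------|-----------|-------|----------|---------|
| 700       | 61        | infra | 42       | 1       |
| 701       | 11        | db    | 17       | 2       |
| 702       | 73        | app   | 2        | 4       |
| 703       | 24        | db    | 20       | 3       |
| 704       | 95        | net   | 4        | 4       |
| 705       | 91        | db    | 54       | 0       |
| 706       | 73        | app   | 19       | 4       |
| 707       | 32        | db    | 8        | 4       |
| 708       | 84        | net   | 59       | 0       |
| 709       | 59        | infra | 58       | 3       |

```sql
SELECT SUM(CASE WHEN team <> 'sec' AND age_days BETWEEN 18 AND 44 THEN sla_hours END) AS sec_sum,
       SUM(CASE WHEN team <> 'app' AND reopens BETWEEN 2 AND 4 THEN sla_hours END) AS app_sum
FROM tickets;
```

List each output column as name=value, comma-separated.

[sec_sum: team <> 'sec' AND age_days BETWEEN 18 AND 44]
ticket_id=700: ✓ → 61
ticket_id=701: ✗
ticket_id=702: ✗
ticket_id=703: ✓ → 24
ticket_id=704: ✗
ticket_id=705: ✗
ticket_id=706: ✓ → 73
ticket_id=707: ✗
ticket_id=708: ✗
ticket_id=709: ✗
sec_sum = 61 + 24 + 73 = 158
—
[app_sum: team <> 'app' AND reopens BETWEEN 2 AND 4]
ticket_id=700: ✗
ticket_id=701: ✓ → 11
ticket_id=702: ✗
ticket_id=703: ✓ → 24
ticket_id=704: ✓ → 95
ticket_id=705: ✗
ticket_id=706: ✗
ticket_id=707: ✓ → 32
ticket_id=708: ✗
ticket_id=709: ✓ → 59
app_sum = 11 + 24 + 95 + 32 + 59 = 221

sec_sum=158, app_sum=221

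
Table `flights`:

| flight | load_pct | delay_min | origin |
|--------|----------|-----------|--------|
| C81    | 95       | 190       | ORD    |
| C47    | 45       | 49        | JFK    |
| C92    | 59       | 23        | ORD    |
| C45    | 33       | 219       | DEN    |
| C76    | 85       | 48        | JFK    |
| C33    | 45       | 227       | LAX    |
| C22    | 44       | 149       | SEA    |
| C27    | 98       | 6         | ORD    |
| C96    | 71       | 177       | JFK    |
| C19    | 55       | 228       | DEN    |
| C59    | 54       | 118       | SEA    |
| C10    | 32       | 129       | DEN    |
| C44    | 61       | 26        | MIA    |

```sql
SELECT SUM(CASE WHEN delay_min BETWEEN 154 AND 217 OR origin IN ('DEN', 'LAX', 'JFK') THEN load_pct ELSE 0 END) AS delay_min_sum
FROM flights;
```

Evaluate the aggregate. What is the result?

flight=C81: ✓ → 95
flight=C47: ✓ → 45
flight=C92: ✗
flight=C45: ✓ → 33
flight=C76: ✓ → 85
flight=C33: ✓ → 45
flight=C22: ✗
flight=C27: ✗
flight=C96: ✓ → 71
flight=C19: ✓ → 55
flight=C59: ✗
flight=C10: ✓ → 32
flight=C44: ✗
delay_min_sum = 95 + 45 + 33 + 85 + 45 + 71 + 55 + 32 = 461

461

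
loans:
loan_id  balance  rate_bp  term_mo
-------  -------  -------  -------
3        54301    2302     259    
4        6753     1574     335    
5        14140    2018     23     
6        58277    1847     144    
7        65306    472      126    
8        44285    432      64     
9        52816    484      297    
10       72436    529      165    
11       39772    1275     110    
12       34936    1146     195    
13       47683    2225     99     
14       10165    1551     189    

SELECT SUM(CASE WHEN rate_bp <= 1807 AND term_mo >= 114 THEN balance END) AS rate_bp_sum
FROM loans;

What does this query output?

loan_id=3: ✗
loan_id=4: ✓ → 6753
loan_id=5: ✗
loan_id=6: ✗
loan_id=7: ✓ → 65306
loan_id=8: ✗
loan_id=9: ✓ → 52816
loan_id=10: ✓ → 72436
loan_id=11: ✗
loan_id=12: ✓ → 34936
loan_id=13: ✗
loan_id=14: ✓ → 10165
rate_bp_sum = 6753 + 65306 + 52816 + 72436 + 34936 + 10165 = 242412

242412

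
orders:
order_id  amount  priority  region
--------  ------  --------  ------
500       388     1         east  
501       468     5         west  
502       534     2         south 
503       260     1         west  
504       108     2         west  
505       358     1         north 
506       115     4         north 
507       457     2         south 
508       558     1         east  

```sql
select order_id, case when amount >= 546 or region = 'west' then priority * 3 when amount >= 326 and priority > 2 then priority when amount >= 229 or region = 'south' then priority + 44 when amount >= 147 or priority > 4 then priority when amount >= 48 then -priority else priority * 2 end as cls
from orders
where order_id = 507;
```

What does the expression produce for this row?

46

order_id = 507: amount=457, priority=2, region=south.
amount >= 546 or region = 'west' → false
amount >= 326 and priority > 2 → false
amount >= 229 or region = 'south' → true → 46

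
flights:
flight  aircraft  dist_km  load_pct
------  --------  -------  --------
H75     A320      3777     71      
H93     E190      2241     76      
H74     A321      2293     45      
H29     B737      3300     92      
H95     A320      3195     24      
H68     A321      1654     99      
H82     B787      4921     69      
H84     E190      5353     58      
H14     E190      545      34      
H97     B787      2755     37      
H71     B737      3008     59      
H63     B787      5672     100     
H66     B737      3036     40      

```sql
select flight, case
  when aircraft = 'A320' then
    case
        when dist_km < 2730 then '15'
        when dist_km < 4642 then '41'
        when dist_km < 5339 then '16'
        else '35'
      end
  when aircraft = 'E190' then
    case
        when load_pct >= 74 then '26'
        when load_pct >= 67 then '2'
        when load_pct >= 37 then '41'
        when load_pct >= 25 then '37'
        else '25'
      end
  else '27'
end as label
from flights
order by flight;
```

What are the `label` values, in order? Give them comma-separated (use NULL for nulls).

flight=H14: aircraft='E190' → inner[load_pct >= 25] → 37
flight=H29: aircraft='B737' → outer ELSE → 27
flight=H63: aircraft='B787' → outer ELSE → 27
flight=H66: aircraft='B737' → outer ELSE → 27
flight=H68: aircraft='A321' → outer ELSE → 27
flight=H71: aircraft='B737' → outer ELSE → 27
flight=H74: aircraft='A321' → outer ELSE → 27
flight=H75: aircraft='A320' → inner[dist_km < 4642] → 41
flight=H82: aircraft='B787' → outer ELSE → 27
flight=H84: aircraft='E190' → inner[load_pct >= 37] → 41
flight=H93: aircraft='E190' → inner[load_pct >= 74] → 26
flight=H95: aircraft='A320' → inner[dist_km < 4642] → 41
flight=H97: aircraft='B787' → outer ELSE → 27

37, 27, 27, 27, 27, 27, 27, 41, 27, 41, 26, 41, 27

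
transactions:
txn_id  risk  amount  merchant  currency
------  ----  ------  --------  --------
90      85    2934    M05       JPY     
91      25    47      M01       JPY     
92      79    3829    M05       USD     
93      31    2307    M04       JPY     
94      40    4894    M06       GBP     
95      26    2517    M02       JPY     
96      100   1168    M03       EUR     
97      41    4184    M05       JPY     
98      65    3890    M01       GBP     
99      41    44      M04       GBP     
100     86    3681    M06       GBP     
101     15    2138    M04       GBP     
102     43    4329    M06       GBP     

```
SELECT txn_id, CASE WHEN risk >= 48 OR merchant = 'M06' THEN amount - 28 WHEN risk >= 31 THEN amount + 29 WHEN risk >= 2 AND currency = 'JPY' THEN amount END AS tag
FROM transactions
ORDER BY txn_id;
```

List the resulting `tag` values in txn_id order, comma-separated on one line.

2906, 47, 3801, 2336, 4866, 2517, 1140, 4213, 3862, 73, 3653, NULL, 4301

txn_id=90: risk >= 48 OR merchant = 'M06' → 2906
txn_id=91: risk >= 2 AND currency = 'JPY' → 47
txn_id=92: risk >= 48 OR merchant = 'M06' → 3801
txn_id=93: risk >= 31 → 2336
txn_id=94: risk >= 48 OR merchant = 'M06' → 4866
txn_id=95: risk >= 2 AND currency = 'JPY' → 2517
txn_id=96: risk >= 48 OR merchant = 'M06' → 1140
txn_id=97: risk >= 31 → 4213
txn_id=98: risk >= 48 OR merchant = 'M06' → 3862
txn_id=99: risk >= 31 → 73
txn_id=100: risk >= 48 OR merchant = 'M06' → 3653
txn_id=101: (no match → NULL) → NULL
txn_id=102: risk >= 48 OR merchant = 'M06' → 4301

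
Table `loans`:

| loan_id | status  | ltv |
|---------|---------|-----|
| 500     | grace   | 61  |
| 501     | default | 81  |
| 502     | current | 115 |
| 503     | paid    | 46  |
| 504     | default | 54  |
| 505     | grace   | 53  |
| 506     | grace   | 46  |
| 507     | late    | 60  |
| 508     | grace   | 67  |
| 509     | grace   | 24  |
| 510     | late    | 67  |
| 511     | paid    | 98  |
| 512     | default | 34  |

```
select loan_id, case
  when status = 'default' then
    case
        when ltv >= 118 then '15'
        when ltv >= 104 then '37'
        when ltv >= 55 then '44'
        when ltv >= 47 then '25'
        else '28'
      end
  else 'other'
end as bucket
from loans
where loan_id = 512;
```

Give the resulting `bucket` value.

loan_id = 512: status=default, ltv=34.
status='default' → inner[ELSE] → 28

28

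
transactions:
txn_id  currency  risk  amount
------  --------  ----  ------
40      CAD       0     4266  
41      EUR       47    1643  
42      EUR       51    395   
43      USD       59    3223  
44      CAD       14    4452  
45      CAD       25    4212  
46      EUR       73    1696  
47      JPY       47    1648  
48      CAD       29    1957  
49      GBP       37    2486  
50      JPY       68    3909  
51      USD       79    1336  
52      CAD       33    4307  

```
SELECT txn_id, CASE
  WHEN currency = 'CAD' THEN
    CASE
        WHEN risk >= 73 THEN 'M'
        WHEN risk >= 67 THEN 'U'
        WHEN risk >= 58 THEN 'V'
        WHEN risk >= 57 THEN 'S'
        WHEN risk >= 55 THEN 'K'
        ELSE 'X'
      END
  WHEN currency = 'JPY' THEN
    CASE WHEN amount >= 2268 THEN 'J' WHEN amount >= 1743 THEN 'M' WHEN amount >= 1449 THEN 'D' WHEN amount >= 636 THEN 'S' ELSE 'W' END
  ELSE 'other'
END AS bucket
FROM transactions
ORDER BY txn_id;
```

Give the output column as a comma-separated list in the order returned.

txn_id=40: currency='CAD' → inner[ELSE] → X
txn_id=41: currency='EUR' → outer ELSE → other
txn_id=42: currency='EUR' → outer ELSE → other
txn_id=43: currency='USD' → outer ELSE → other
txn_id=44: currency='CAD' → inner[ELSE] → X
txn_id=45: currency='CAD' → inner[ELSE] → X
txn_id=46: currency='EUR' → outer ELSE → other
txn_id=47: currency='JPY' → inner[amount >= 1449] → D
txn_id=48: currency='CAD' → inner[ELSE] → X
txn_id=49: currency='GBP' → outer ELSE → other
txn_id=50: currency='JPY' → inner[amount >= 2268] → J
txn_id=51: currency='USD' → outer ELSE → other
txn_id=52: currency='CAD' → inner[ELSE] → X

X, other, other, other, X, X, other, D, X, other, J, other, X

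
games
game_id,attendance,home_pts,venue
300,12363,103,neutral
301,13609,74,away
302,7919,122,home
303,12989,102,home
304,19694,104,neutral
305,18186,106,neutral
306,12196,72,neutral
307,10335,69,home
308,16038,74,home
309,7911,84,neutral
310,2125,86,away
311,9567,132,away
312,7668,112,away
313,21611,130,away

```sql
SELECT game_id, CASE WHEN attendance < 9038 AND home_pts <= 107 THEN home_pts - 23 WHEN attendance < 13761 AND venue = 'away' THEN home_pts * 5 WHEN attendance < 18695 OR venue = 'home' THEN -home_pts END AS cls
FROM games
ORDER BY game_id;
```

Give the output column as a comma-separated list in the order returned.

-103, 370, -122, -102, NULL, -106, -72, -69, -74, 61, 63, 660, 560, NULL

game_id=300: attendance < 18695 OR venue = 'home' → -103
game_id=301: attendance < 13761 AND venue = 'away' → 370
game_id=302: attendance < 18695 OR venue = 'home' → -122
game_id=303: attendance < 18695 OR venue = 'home' → -102
game_id=304: (no match → NULL) → NULL
game_id=305: attendance < 18695 OR venue = 'home' → -106
game_id=306: attendance < 18695 OR venue = 'home' → -72
game_id=307: attendance < 18695 OR venue = 'home' → -69
game_id=308: attendance < 18695 OR venue = 'home' → -74
game_id=309: attendance < 9038 AND home_pts <= 107 → 61
game_id=310: attendance < 9038 AND home_pts <= 107 → 63
game_id=311: attendance < 13761 AND venue = 'away' → 660
game_id=312: attendance < 13761 AND venue = 'away' → 560
game_id=313: (no match → NULL) → NULL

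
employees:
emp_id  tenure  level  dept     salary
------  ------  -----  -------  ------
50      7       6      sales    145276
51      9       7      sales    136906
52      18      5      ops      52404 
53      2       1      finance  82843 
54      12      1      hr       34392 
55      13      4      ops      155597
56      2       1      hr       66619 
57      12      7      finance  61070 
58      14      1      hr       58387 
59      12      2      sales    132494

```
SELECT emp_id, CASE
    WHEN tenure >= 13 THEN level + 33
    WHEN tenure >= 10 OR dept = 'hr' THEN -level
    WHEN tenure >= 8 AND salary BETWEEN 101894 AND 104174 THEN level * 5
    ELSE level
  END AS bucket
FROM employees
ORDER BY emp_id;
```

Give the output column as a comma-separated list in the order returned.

6, 7, 38, 1, -1, 37, -1, -7, 34, -2

emp_id=50: ELSE → 6
emp_id=51: ELSE → 7
emp_id=52: tenure >= 13 → 38
emp_id=53: ELSE → 1
emp_id=54: tenure >= 10 OR dept = 'hr' → -1
emp_id=55: tenure >= 13 → 37
emp_id=56: tenure >= 10 OR dept = 'hr' → -1
emp_id=57: tenure >= 10 OR dept = 'hr' → -7
emp_id=58: tenure >= 13 → 34
emp_id=59: tenure >= 10 OR dept = 'hr' → -2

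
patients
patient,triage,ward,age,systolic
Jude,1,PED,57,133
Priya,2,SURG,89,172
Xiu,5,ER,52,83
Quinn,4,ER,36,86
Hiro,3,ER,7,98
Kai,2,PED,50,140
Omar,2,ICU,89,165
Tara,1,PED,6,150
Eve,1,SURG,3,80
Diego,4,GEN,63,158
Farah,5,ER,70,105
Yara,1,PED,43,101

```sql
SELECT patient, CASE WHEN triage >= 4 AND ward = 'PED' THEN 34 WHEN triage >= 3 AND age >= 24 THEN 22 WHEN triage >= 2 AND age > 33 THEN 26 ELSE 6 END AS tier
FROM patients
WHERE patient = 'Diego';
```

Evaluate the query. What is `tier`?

patient = Diego: triage=4, ward=GEN, age=63, systolic=158.
triage >= 4 AND ward = 'PED' → false
triage >= 3 AND age >= 24 → true → 22

22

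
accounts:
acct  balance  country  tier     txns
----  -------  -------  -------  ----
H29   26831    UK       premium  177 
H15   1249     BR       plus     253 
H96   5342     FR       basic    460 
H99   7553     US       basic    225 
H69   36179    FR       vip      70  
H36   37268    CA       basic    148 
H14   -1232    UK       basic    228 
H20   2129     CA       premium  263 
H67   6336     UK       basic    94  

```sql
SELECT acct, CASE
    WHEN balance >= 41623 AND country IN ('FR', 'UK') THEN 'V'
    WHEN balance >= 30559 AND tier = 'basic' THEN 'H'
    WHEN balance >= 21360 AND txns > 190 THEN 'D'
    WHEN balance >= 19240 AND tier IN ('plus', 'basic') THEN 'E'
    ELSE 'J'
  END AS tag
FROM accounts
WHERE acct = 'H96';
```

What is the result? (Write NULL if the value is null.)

acct = H96: balance=5342, country=FR, tier=basic, txns=460.
balance >= 41623 AND country IN ('FR', 'UK') → false
balance >= 30559 AND tier = 'basic' → false
balance >= 21360 AND txns > 190 → false
balance >= 19240 AND tier IN ('plus', 'basic') → false
No prior WHEN matched → ELSE → J

J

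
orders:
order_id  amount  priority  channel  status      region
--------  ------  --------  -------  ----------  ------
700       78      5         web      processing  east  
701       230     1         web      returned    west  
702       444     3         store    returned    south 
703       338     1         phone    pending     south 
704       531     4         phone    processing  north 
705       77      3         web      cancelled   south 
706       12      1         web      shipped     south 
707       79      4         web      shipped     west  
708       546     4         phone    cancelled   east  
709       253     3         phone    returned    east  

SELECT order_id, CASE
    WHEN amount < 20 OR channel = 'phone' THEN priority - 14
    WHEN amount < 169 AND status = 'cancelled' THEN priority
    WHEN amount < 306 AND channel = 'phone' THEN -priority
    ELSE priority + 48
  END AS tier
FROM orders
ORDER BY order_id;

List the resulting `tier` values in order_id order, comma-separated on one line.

53, 49, 51, -13, -10, 3, -13, 52, -10, -11

order_id=700: ELSE → 53
order_id=701: ELSE → 49
order_id=702: ELSE → 51
order_id=703: amount < 20 OR channel = 'phone' → -13
order_id=704: amount < 20 OR channel = 'phone' → -10
order_id=705: amount < 169 AND status = 'cancelled' → 3
order_id=706: amount < 20 OR channel = 'phone' → -13
order_id=707: ELSE → 52
order_id=708: amount < 20 OR channel = 'phone' → -10
order_id=709: amount < 20 OR channel = 'phone' → -11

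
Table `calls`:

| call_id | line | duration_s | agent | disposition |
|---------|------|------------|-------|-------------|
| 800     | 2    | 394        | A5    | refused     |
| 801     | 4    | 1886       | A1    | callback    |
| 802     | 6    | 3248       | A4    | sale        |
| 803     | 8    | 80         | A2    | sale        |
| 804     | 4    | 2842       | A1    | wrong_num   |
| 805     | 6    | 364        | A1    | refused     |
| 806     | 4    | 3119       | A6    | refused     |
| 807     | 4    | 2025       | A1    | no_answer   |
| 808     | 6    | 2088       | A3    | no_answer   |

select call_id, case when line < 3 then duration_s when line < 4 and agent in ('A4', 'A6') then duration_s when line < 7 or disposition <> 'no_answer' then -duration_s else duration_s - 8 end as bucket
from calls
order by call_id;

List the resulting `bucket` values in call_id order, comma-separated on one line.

394, -1886, -3248, -80, -2842, -364, -3119, -2025, -2088

call_id=800: line < 3 → 394
call_id=801: line < 7 or disposition <> 'no_answer' → -1886
call_id=802: line < 7 or disposition <> 'no_answer' → -3248
call_id=803: line < 7 or disposition <> 'no_answer' → -80
call_id=804: line < 7 or disposition <> 'no_answer' → -2842
call_id=805: line < 7 or disposition <> 'no_answer' → -364
call_id=806: line < 7 or disposition <> 'no_answer' → -3119
call_id=807: line < 7 or disposition <> 'no_answer' → -2025
call_id=808: line < 7 or disposition <> 'no_answer' → -2088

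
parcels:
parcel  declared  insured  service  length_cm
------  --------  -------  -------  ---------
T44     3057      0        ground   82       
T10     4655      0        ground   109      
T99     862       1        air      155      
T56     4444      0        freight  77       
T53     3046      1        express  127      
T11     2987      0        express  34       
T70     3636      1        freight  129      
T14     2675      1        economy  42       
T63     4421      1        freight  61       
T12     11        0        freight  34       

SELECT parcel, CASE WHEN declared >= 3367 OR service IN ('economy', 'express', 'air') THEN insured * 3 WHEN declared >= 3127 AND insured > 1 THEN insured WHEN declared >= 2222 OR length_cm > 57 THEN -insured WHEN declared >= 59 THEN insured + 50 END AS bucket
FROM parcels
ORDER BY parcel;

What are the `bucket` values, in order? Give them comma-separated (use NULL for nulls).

parcel=T10: declared >= 3367 OR service IN ('economy', 'express', 'air') → 0
parcel=T11: declared >= 3367 OR service IN ('economy', 'express', 'air') → 0
parcel=T12: (no match → NULL) → NULL
parcel=T14: declared >= 3367 OR service IN ('economy', 'express', 'air') → 3
parcel=T44: declared >= 2222 OR length_cm > 57 → 0
parcel=T53: declared >= 3367 OR service IN ('economy', 'express', 'air') → 3
parcel=T56: declared >= 3367 OR service IN ('economy', 'express', 'air') → 0
parcel=T63: declared >= 3367 OR service IN ('economy', 'express', 'air') → 3
parcel=T70: declared >= 3367 OR service IN ('economy', 'express', 'air') → 3
parcel=T99: declared >= 3367 OR service IN ('economy', 'express', 'air') → 3

0, 0, NULL, 3, 0, 3, 0, 3, 3, 3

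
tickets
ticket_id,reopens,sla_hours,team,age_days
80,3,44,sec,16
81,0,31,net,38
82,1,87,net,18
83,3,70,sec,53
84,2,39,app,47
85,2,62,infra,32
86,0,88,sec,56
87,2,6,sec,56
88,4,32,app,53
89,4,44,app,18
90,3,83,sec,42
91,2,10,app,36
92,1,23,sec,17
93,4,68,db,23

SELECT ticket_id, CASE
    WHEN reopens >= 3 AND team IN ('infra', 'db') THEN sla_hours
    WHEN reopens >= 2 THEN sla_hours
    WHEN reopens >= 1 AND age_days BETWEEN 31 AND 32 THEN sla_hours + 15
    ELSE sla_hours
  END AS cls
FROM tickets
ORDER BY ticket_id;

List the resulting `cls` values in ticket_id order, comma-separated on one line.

ticket_id=80: reopens >= 2 → 44
ticket_id=81: ELSE → 31
ticket_id=82: ELSE → 87
ticket_id=83: reopens >= 2 → 70
ticket_id=84: reopens >= 2 → 39
ticket_id=85: reopens >= 2 → 62
ticket_id=86: ELSE → 88
ticket_id=87: reopens >= 2 → 6
ticket_id=88: reopens >= 2 → 32
ticket_id=89: reopens >= 2 → 44
ticket_id=90: reopens >= 2 → 83
ticket_id=91: reopens >= 2 → 10
ticket_id=92: ELSE → 23
ticket_id=93: reopens >= 3 AND team IN ('infra', 'db') → 68

44, 31, 87, 70, 39, 62, 88, 6, 32, 44, 83, 10, 23, 68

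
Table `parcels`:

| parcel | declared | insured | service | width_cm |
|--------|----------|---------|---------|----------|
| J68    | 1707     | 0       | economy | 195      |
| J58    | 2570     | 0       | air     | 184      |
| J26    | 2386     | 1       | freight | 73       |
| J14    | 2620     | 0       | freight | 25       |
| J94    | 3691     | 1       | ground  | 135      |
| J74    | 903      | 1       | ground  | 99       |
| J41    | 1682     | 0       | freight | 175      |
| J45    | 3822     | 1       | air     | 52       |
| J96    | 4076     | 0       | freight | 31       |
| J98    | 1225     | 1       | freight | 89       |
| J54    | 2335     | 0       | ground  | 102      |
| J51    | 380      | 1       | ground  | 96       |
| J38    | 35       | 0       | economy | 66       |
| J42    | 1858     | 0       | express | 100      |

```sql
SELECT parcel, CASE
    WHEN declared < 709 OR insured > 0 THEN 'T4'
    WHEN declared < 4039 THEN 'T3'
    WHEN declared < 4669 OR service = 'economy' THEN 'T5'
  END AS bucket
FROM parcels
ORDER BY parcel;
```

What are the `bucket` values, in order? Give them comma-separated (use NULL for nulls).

parcel=J14: declared < 4039 → T3
parcel=J26: declared < 709 OR insured > 0 → T4
parcel=J38: declared < 709 OR insured > 0 → T4
parcel=J41: declared < 4039 → T3
parcel=J42: declared < 4039 → T3
parcel=J45: declared < 709 OR insured > 0 → T4
parcel=J51: declared < 709 OR insured > 0 → T4
parcel=J54: declared < 4039 → T3
parcel=J58: declared < 4039 → T3
parcel=J68: declared < 4039 → T3
parcel=J74: declared < 709 OR insured > 0 → T4
parcel=J94: declared < 709 OR insured > 0 → T4
parcel=J96: declared < 4669 OR service = 'economy' → T5
parcel=J98: declared < 709 OR insured > 0 → T4

T3, T4, T4, T3, T3, T4, T4, T3, T3, T3, T4, T4, T5, T4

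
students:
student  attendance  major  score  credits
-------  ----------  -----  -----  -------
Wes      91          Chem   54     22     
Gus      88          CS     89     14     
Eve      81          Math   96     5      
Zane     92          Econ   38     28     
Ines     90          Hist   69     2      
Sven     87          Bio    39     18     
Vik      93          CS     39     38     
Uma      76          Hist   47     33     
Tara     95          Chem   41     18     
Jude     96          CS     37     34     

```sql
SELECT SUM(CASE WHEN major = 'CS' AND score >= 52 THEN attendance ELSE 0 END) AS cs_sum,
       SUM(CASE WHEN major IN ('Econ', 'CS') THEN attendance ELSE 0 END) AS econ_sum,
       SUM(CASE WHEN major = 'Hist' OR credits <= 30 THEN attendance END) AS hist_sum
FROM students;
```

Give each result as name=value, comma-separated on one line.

[cs_sum: major = 'CS' AND score >= 52]
student=Wes: ✗
student=Gus: ✓ → 88
student=Eve: ✗
student=Zane: ✗
student=Ines: ✗
student=Sven: ✗
student=Vik: ✗
student=Uma: ✗
student=Tara: ✗
student=Jude: ✗
cs_sum = 88
—
[econ_sum: major IN ('Econ', 'CS')]
student=Wes: ✗
student=Gus: ✓ → 88
student=Eve: ✗
student=Zane: ✓ → 92
student=Ines: ✗
student=Sven: ✗
student=Vik: ✓ → 93
student=Uma: ✗
student=Tara: ✗
student=Jude: ✓ → 96
econ_sum = 88 + 92 + 93 + 96 = 369
—
[hist_sum: major = 'Hist' OR credits <= 30]
student=Wes: ✓ → 91
student=Gus: ✓ → 88
student=Eve: ✓ → 81
student=Zane: ✓ → 92
student=Ines: ✓ → 90
student=Sven: ✓ → 87
student=Vik: ✗
student=Uma: ✓ → 76
student=Tara: ✓ → 95
student=Jude: ✗
hist_sum = 91 + 88 + 81 + 92 + 90 + 87 + 76 + 95 = 700

cs_sum=88, econ_sum=369, hist_sum=700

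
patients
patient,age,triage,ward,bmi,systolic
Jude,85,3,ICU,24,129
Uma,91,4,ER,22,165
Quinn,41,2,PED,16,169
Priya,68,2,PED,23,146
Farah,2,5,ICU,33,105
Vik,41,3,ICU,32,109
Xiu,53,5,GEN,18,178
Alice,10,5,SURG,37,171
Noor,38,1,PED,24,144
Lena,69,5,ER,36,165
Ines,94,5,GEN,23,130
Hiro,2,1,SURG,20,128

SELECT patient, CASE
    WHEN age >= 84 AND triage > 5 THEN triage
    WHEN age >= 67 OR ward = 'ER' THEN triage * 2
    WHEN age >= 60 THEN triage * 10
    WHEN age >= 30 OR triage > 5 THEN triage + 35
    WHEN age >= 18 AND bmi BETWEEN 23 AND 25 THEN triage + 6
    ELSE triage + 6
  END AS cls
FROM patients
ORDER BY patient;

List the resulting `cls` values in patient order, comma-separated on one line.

11, 11, 7, 10, 6, 10, 36, 4, 37, 8, 38, 40

patient=Alice: ELSE → 11
patient=Farah: ELSE → 11
patient=Hiro: ELSE → 7
patient=Ines: age >= 67 OR ward = 'ER' → 10
patient=Jude: age >= 67 OR ward = 'ER' → 6
patient=Lena: age >= 67 OR ward = 'ER' → 10
patient=Noor: age >= 30 OR triage > 5 → 36
patient=Priya: age >= 67 OR ward = 'ER' → 4
patient=Quinn: age >= 30 OR triage > 5 → 37
patient=Uma: age >= 67 OR ward = 'ER' → 8
patient=Vik: age >= 30 OR triage > 5 → 38
patient=Xiu: age >= 30 OR triage > 5 → 40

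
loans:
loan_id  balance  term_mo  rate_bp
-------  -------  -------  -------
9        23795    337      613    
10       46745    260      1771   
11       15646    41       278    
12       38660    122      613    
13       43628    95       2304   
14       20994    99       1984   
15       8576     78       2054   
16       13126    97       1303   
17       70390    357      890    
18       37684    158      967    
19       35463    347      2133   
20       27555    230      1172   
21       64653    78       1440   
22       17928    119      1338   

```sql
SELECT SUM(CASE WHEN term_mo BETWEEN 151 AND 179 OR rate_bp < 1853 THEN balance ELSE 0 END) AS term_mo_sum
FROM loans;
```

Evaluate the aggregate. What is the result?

loan_id=9: ✓ → 23795
loan_id=10: ✓ → 46745
loan_id=11: ✓ → 15646
loan_id=12: ✓ → 38660
loan_id=13: ✗
loan_id=14: ✗
loan_id=15: ✗
loan_id=16: ✓ → 13126
loan_id=17: ✓ → 70390
loan_id=18: ✓ → 37684
loan_id=19: ✗
loan_id=20: ✓ → 27555
loan_id=21: ✓ → 64653
loan_id=22: ✓ → 17928
term_mo_sum = 23795 + 46745 + 15646 + 38660 + 13126 + 70390 + 37684 + 27555 + 64653 + 17928 = 356182

356182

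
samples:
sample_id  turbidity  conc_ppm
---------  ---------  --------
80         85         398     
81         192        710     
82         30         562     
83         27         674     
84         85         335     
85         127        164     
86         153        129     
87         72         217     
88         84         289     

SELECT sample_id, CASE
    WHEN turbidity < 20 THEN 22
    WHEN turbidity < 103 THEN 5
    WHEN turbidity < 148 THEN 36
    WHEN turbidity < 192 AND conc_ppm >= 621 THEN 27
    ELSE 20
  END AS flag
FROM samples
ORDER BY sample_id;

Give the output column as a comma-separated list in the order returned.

5, 20, 5, 5, 5, 36, 20, 5, 5

sample_id=80: turbidity < 103 → 5
sample_id=81: ELSE → 20
sample_id=82: turbidity < 103 → 5
sample_id=83: turbidity < 103 → 5
sample_id=84: turbidity < 103 → 5
sample_id=85: turbidity < 148 → 36
sample_id=86: ELSE → 20
sample_id=87: turbidity < 103 → 5
sample_id=88: turbidity < 103 → 5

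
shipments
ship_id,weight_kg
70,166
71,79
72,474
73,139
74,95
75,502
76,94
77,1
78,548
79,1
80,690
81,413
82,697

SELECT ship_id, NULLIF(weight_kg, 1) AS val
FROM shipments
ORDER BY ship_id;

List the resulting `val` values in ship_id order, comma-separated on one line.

ship_id=70: weight_kg=166 vs 1: differ → 166
ship_id=71: weight_kg=79 vs 1: differ → 79
ship_id=72: weight_kg=474 vs 1: differ → 474
ship_id=73: weight_kg=139 vs 1: differ → 139
ship_id=74: weight_kg=95 vs 1: differ → 95
ship_id=75: weight_kg=502 vs 1: differ → 502
ship_id=76: weight_kg=94 vs 1: differ → 94
ship_id=77: weight_kg=1 vs 1: equal → NULL
ship_id=78: weight_kg=548 vs 1: differ → 548
ship_id=79: weight_kg=1 vs 1: equal → NULL
ship_id=80: weight_kg=690 vs 1: differ → 690
ship_id=81: weight_kg=413 vs 1: differ → 413
ship_id=82: weight_kg=697 vs 1: differ → 697

166, 79, 474, 139, 95, 502, 94, NULL, 548, NULL, 690, 413, 697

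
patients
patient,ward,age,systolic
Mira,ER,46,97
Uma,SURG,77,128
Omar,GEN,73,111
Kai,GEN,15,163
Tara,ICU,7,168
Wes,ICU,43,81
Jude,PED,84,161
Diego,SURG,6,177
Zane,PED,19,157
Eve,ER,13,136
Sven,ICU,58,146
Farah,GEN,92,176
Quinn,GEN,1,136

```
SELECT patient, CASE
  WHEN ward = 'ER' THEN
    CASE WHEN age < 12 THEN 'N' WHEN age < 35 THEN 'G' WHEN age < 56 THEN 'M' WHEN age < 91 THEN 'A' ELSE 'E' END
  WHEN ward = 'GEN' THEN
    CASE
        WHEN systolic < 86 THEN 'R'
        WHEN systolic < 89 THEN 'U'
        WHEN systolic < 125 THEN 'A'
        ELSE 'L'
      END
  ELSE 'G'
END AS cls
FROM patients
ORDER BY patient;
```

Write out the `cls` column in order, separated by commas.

G, G, L, G, L, M, A, L, G, G, G, G, G

patient=Diego: ward='SURG' → outer ELSE → G
patient=Eve: ward='ER' → inner[age < 35] → G
patient=Farah: ward='GEN' → inner[ELSE] → L
patient=Jude: ward='PED' → outer ELSE → G
patient=Kai: ward='GEN' → inner[ELSE] → L
patient=Mira: ward='ER' → inner[age < 56] → M
patient=Omar: ward='GEN' → inner[systolic < 125] → A
patient=Quinn: ward='GEN' → inner[ELSE] → L
patient=Sven: ward='ICU' → outer ELSE → G
patient=Tara: ward='ICU' → outer ELSE → G
patient=Uma: ward='SURG' → outer ELSE → G
patient=Wes: ward='ICU' → outer ELSE → G
patient=Zane: ward='PED' → outer ELSE → G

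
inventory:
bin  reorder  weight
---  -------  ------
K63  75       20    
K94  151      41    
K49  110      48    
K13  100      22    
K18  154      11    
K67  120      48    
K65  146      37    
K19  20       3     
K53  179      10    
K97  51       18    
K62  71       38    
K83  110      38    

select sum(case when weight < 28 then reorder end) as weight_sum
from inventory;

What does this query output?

579

bin=K63: ✓ → 75
bin=K94: ✗
bin=K49: ✗
bin=K13: ✓ → 100
bin=K18: ✓ → 154
bin=K67: ✗
bin=K65: ✗
bin=K19: ✓ → 20
bin=K53: ✓ → 179
bin=K97: ✓ → 51
bin=K62: ✗
bin=K83: ✗
weight_sum = 75 + 100 + 154 + 20 + 179 + 51 = 579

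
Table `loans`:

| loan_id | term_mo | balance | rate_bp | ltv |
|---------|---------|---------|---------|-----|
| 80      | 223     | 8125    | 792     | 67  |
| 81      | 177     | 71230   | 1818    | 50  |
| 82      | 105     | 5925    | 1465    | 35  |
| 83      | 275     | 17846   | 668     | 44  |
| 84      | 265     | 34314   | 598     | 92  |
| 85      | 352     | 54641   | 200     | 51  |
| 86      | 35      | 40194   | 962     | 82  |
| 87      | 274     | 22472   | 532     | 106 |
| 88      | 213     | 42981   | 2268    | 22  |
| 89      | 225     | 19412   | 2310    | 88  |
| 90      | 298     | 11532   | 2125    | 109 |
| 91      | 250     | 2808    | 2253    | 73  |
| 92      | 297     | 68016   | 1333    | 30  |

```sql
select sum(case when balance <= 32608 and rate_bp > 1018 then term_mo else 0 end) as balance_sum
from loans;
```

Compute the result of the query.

878

loan_id=80: ✗
loan_id=81: ✗
loan_id=82: ✓ → 105
loan_id=83: ✗
loan_id=84: ✗
loan_id=85: ✗
loan_id=86: ✗
loan_id=87: ✗
loan_id=88: ✗
loan_id=89: ✓ → 225
loan_id=90: ✓ → 298
loan_id=91: ✓ → 250
loan_id=92: ✗
balance_sum = 105 + 225 + 298 + 250 = 878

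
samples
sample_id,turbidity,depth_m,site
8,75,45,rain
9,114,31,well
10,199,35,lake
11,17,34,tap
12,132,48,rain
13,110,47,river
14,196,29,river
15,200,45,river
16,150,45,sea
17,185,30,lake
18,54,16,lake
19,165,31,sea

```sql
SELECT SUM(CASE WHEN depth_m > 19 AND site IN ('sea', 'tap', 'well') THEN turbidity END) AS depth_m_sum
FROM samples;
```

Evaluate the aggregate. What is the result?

sample_id=8: ✗
sample_id=9: ✓ → 114
sample_id=10: ✗
sample_id=11: ✓ → 17
sample_id=12: ✗
sample_id=13: ✗
sample_id=14: ✗
sample_id=15: ✗
sample_id=16: ✓ → 150
sample_id=17: ✗
sample_id=18: ✗
sample_id=19: ✓ → 165
depth_m_sum = 114 + 17 + 150 + 165 = 446

446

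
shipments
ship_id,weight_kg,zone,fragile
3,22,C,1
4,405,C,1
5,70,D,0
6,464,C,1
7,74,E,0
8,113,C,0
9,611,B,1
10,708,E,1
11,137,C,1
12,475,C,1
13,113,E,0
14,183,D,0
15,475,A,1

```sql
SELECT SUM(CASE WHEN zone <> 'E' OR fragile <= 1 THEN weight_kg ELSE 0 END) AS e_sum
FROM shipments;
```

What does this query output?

3850

ship_id=3: ✓ → 22
ship_id=4: ✓ → 405
ship_id=5: ✓ → 70
ship_id=6: ✓ → 464
ship_id=7: ✓ → 74
ship_id=8: ✓ → 113
ship_id=9: ✓ → 611
ship_id=10: ✓ → 708
ship_id=11: ✓ → 137
ship_id=12: ✓ → 475
ship_id=13: ✓ → 113
ship_id=14: ✓ → 183
ship_id=15: ✓ → 475
e_sum = 22 + 405 + 70 + 464 + 74 + 113 + 611 + 708 + 137 + 475 + 113 + 183 + 475 = 3850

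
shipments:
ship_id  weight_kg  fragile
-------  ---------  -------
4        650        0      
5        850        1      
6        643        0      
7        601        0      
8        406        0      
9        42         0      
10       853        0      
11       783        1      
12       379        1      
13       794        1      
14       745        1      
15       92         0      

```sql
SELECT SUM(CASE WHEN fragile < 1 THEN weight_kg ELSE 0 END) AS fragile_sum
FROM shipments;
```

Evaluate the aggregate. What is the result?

ship_id=4: ✓ → 650
ship_id=5: ✗
ship_id=6: ✓ → 643
ship_id=7: ✓ → 601
ship_id=8: ✓ → 406
ship_id=9: ✓ → 42
ship_id=10: ✓ → 853
ship_id=11: ✗
ship_id=12: ✗
ship_id=13: ✗
ship_id=14: ✗
ship_id=15: ✓ → 92
fragile_sum = 650 + 643 + 601 + 406 + 42 + 853 + 92 = 3287

3287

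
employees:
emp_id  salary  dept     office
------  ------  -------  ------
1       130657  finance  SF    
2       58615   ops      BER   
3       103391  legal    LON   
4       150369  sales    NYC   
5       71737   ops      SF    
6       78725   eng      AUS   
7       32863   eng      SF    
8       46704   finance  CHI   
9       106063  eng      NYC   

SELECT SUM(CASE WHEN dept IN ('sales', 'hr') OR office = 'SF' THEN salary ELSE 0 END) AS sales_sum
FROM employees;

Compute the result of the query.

emp_id=1: ✓ → 130657
emp_id=2: ✗
emp_id=3: ✗
emp_id=4: ✓ → 150369
emp_id=5: ✓ → 71737
emp_id=6: ✗
emp_id=7: ✓ → 32863
emp_id=8: ✗
emp_id=9: ✗
sales_sum = 130657 + 150369 + 71737 + 32863 = 385626

385626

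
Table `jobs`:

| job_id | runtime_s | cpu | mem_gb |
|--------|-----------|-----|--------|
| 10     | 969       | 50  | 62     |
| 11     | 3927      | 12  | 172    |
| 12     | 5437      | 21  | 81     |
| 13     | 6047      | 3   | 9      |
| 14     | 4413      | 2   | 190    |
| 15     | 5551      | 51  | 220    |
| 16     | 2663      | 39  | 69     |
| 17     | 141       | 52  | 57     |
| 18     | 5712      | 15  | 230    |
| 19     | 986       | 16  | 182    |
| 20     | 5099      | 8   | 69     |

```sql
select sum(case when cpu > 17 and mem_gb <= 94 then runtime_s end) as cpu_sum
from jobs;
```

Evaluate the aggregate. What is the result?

9210

job_id=10: ✓ → 969
job_id=11: ✗
job_id=12: ✓ → 5437
job_id=13: ✗
job_id=14: ✗
job_id=15: ✗
job_id=16: ✓ → 2663
job_id=17: ✓ → 141
job_id=18: ✗
job_id=19: ✗
job_id=20: ✗
cpu_sum = 969 + 5437 + 2663 + 141 = 9210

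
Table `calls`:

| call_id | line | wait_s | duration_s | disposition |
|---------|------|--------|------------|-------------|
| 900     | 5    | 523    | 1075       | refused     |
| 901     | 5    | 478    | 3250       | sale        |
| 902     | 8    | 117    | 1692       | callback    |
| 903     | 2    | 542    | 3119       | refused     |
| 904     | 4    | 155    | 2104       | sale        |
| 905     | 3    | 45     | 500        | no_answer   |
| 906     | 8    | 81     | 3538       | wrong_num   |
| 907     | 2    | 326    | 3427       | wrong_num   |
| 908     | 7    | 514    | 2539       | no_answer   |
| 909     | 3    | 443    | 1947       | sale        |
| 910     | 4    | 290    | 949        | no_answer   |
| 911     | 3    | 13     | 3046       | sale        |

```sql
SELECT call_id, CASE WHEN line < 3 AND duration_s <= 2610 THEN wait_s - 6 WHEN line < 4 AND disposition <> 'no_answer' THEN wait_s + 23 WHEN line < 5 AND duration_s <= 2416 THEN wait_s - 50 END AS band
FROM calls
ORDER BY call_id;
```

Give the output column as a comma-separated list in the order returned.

NULL, NULL, NULL, 565, 105, -5, NULL, 349, NULL, 466, 240, 36

call_id=900: (no match → NULL) → NULL
call_id=901: (no match → NULL) → NULL
call_id=902: (no match → NULL) → NULL
call_id=903: line < 4 AND disposition <> 'no_answer' → 565
call_id=904: line < 5 AND duration_s <= 2416 → 105
call_id=905: line < 5 AND duration_s <= 2416 → -5
call_id=906: (no match → NULL) → NULL
call_id=907: line < 4 AND disposition <> 'no_answer' → 349
call_id=908: (no match → NULL) → NULL
call_id=909: line < 4 AND disposition <> 'no_answer' → 466
call_id=910: line < 5 AND duration_s <= 2416 → 240
call_id=911: line < 4 AND disposition <> 'no_answer' → 36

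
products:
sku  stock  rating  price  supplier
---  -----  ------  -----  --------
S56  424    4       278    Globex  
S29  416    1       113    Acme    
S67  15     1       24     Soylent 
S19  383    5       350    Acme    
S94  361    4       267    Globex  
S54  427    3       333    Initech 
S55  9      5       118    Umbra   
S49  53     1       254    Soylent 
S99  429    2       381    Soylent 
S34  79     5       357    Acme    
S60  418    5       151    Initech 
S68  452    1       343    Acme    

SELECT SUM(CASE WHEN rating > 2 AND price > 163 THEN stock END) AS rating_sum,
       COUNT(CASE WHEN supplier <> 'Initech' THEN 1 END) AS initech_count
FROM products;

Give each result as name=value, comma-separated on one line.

rating_sum=1674, initech_count=10

[rating_sum: rating > 2 AND price > 163]
sku=S56: ✓ → 424
sku=S29: ✗
sku=S67: ✗
sku=S19: ✓ → 383
sku=S94: ✓ → 361
sku=S54: ✓ → 427
sku=S55: ✗
sku=S49: ✗
sku=S99: ✗
sku=S34: ✓ → 79
sku=S60: ✗
sku=S68: ✗
rating_sum = 424 + 383 + 361 + 427 + 79 = 1674
—
[initech_count: supplier <> 'Initech']
sku=S56: ✓ → 1
sku=S29: ✓ → 1
sku=S67: ✓ → 1
sku=S19: ✓ → 1
sku=S94: ✓ → 1
sku=S54: ✗
sku=S55: ✓ → 1
sku=S49: ✓ → 1
sku=S99: ✓ → 1
sku=S34: ✓ → 1
sku=S60: ✗
sku=S68: ✓ → 1
initech_count = COUNT(1, 1, 1, 1, 1, 1, 1, 1, 1, 1) = 10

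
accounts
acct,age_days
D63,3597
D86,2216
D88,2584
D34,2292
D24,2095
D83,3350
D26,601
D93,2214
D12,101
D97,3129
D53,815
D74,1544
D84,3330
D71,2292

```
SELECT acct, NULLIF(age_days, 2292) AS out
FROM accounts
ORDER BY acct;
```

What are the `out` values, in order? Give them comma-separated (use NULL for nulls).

acct=D12: age_days=101 vs 2292: differ → 101
acct=D24: age_days=2095 vs 2292: differ → 2095
acct=D26: age_days=601 vs 2292: differ → 601
acct=D34: age_days=2292 vs 2292: equal → NULL
acct=D53: age_days=815 vs 2292: differ → 815
acct=D63: age_days=3597 vs 2292: differ → 3597
acct=D71: age_days=2292 vs 2292: equal → NULL
acct=D74: age_days=1544 vs 2292: differ → 1544
acct=D83: age_days=3350 vs 2292: differ → 3350
acct=D84: age_days=3330 vs 2292: differ → 3330
acct=D86: age_days=2216 vs 2292: differ → 2216
acct=D88: age_days=2584 vs 2292: differ → 2584
acct=D93: age_days=2214 vs 2292: differ → 2214
acct=D97: age_days=3129 vs 2292: differ → 3129

101, 2095, 601, NULL, 815, 3597, NULL, 1544, 3350, 3330, 2216, 2584, 2214, 3129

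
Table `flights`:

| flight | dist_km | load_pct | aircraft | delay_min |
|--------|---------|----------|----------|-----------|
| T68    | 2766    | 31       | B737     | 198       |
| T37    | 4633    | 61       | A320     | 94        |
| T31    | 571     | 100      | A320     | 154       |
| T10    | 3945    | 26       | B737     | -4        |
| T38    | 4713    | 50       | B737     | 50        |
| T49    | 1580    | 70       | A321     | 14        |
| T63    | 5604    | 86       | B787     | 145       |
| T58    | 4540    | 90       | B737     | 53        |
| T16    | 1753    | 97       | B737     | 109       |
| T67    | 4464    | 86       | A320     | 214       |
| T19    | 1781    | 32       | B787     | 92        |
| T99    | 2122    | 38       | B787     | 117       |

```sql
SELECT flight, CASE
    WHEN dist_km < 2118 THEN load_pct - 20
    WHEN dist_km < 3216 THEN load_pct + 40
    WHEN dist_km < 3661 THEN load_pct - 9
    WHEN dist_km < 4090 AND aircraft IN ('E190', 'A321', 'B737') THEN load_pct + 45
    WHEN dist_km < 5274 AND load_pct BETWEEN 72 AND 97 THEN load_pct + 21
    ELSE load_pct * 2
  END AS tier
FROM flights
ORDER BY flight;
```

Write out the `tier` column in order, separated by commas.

flight=T10: dist_km < 4090 AND aircraft IN ('E190', 'A321', 'B737') → 71
flight=T16: dist_km < 2118 → 77
flight=T19: dist_km < 2118 → 12
flight=T31: dist_km < 2118 → 80
flight=T37: ELSE → 122
flight=T38: ELSE → 100
flight=T49: dist_km < 2118 → 50
flight=T58: dist_km < 5274 AND load_pct BETWEEN 72 AND 97 → 111
flight=T63: ELSE → 172
flight=T67: dist_km < 5274 AND load_pct BETWEEN 72 AND 97 → 107
flight=T68: dist_km < 3216 → 71
flight=T99: dist_km < 3216 → 78

71, 77, 12, 80, 122, 100, 50, 111, 172, 107, 71, 78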